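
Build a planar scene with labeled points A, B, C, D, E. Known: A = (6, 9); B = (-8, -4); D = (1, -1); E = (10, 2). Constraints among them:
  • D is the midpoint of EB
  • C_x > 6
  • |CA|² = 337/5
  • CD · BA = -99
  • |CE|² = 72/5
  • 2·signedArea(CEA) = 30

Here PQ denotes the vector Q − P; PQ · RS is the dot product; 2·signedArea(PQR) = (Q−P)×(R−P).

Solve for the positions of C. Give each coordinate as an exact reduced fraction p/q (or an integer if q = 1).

C = (32/5, 4/5)

1. C_x = 32/5  [2·signedArea(CEA) = 30 ∩ CD · BA = -99]
2. C_y = 4/5  [2·signedArea(CEA) = 30 ∩ CD · BA = -99]
   → C = (32/5, 4/5)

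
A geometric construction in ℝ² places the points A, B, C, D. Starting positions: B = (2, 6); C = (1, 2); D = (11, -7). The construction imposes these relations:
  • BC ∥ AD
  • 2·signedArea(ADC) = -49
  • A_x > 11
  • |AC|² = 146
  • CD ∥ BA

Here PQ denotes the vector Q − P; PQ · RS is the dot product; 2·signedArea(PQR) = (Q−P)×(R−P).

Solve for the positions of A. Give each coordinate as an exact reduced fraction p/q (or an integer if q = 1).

A = (12, -3)

1. A_x = 12  [BC ∥ AD ∩ CD ∥ BA]
2. A_y = -3  [BC ∥ AD ∩ CD ∥ BA]
   → A = (12, -3)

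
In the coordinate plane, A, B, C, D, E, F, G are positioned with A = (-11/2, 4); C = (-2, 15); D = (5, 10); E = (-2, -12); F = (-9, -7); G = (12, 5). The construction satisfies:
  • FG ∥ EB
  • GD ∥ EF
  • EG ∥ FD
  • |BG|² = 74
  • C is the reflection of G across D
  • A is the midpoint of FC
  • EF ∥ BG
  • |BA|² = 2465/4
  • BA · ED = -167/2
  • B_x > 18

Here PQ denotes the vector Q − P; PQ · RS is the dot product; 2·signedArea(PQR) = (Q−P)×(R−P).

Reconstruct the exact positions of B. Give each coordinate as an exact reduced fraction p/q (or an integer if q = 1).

1. B_x = 19  [EF ∥ BG ∩ FG ∥ EB]
2. B_y = 0  [EF ∥ BG ∩ FG ∥ EB]
   → B = (19, 0)

B = (19, 0)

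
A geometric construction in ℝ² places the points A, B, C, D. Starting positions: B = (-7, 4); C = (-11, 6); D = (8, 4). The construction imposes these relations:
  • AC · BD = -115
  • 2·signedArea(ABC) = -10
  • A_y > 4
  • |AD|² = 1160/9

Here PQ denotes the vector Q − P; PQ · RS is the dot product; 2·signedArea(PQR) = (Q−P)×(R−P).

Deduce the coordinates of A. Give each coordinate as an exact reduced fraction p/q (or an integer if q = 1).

A = (-10/3, 14/3)

1. A_x = -10/3  [2·signedArea(ABC) = -10 ∩ AC · BD = -115]
2. A_y = 14/3  [2·signedArea(ABC) = -10 ∩ AC · BD = -115]
   → A = (-10/3, 14/3)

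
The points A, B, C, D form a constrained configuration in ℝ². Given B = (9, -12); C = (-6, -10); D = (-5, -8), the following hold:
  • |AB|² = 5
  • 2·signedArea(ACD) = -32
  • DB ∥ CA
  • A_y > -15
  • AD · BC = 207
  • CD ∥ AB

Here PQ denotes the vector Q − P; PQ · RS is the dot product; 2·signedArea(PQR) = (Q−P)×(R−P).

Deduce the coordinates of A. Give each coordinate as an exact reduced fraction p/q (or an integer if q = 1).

1. A_x = 8  [CD ∥ AB ∩ DB ∥ CA]
2. A_y = -14  [CD ∥ AB ∩ DB ∥ CA]
   → A = (8, -14)

A = (8, -14)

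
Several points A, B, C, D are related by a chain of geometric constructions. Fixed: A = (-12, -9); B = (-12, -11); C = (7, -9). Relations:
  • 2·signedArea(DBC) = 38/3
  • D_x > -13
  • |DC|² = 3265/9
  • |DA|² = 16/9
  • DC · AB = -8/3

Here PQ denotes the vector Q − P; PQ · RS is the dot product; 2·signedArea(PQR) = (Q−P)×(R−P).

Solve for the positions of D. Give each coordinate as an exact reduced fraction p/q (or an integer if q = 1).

D = (-12, -31/3)

1. D_x = -12  [2·signedArea(DBC) = 38/3 ∩ DC · AB = -8/3]
2. D_y = -31/3  [2·signedArea(DBC) = 38/3 ∩ DC · AB = -8/3]
   → D = (-12, -31/3)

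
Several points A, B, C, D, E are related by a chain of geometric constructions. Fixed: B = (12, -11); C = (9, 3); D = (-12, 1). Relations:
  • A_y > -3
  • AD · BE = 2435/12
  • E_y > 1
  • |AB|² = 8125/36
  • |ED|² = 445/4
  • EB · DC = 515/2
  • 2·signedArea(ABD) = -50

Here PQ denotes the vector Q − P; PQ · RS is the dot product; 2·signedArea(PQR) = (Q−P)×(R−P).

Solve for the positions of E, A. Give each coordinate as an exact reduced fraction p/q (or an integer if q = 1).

A = (-1/2, -8/3)
E = (-3/2, 2)

1. E_x = -3/2  [line -21·x + -2·y + -55/2 = 0 ∩ |ED|² = 445/4]
2. E_y = 2  [line -21·x + -2·y + -55/2 = 0 ∩ |ED|² = 445/4]
   → E = (-3/2, 2)
3. A_x = -1/2  [2·signedArea(ABD) = -50 ∩ AD · BE = 2435/12]
4. A_y = -8/3  [2·signedArea(ABD) = -50 ∩ AD · BE = 2435/12]
   → A = (-1/2, -8/3)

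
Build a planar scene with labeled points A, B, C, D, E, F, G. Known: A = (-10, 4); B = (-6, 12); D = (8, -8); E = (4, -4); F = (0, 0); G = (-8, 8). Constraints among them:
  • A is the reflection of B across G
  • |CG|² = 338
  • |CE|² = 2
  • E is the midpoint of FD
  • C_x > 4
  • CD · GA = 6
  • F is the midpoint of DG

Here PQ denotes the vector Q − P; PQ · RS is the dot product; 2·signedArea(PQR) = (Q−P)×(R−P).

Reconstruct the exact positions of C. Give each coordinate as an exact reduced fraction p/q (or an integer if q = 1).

C = (5, -5)

1. C_x = 5  [line 2·x + 4·y + 10 = 0 ∩ |CG|² = 338]
2. C_y = -5  [line 2·x + 4·y + 10 = 0 ∩ |CG|² = 338]
   → C = (5, -5)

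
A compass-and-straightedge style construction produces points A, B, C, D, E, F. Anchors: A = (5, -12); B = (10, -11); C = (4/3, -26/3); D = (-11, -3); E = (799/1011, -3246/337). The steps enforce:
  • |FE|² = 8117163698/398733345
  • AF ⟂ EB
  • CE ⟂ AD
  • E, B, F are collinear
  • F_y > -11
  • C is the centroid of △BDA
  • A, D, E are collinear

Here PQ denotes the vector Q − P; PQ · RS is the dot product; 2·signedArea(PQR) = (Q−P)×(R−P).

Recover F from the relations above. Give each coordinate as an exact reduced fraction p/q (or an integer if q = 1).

1. F_x = 232738804/44303705  [E, B, F are collinear ∩ AF ⟂ EB]
2. F_y = -456104317/44303705  [E, B, F are collinear ∩ AF ⟂ EB]
   → F = (232738804/44303705, -456104317/44303705)

F = (232738804/44303705, -456104317/44303705)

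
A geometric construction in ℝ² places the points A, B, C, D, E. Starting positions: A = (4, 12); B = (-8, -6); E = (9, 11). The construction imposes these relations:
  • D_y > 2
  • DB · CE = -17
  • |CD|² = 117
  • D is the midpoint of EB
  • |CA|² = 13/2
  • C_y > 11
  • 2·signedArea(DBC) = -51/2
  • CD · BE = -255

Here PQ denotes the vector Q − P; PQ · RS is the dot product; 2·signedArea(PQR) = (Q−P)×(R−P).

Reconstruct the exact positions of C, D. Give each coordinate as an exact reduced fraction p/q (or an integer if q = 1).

1. D_x = 1/2  [D is the midpoint of EB]
2. D_y = 5/2  [D is the midpoint of EB]
   → D = (1/2, 5/2)
3. C_x = 13/2  [CD · BE = -255 ∩ 2·signedArea(DBC) = -51/2]
4. C_y = 23/2  [CD · BE = -255 ∩ 2·signedArea(DBC) = -51/2]
   → C = (13/2, 23/2)

C = (13/2, 23/2)
D = (1/2, 5/2)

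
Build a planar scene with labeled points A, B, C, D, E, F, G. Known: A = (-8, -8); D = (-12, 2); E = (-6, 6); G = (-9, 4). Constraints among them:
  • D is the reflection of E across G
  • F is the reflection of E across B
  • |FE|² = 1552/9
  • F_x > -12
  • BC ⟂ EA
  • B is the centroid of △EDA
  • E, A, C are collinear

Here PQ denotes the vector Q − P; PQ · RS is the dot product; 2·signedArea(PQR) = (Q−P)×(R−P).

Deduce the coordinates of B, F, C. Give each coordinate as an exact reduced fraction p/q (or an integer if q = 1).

1. B_x = -26/3  [B is the centroid of △EDA]
2. B_y = 0  [B is the centroid of △EDA]
   → B = (-26/3, 0)
3. F_x = -34/3  [F is the reflection of E across B]
4. F_y = -6  [F is the reflection of E across B]
   → F = (-34/3, -6)
5. C_x = -517/75  [E, A, C are collinear ∩ BC ⟂ EA]
6. C_y = -19/75  [E, A, C are collinear ∩ BC ⟂ EA]
   → C = (-517/75, -19/75)

B = (-26/3, 0)
C = (-517/75, -19/75)
F = (-34/3, -6)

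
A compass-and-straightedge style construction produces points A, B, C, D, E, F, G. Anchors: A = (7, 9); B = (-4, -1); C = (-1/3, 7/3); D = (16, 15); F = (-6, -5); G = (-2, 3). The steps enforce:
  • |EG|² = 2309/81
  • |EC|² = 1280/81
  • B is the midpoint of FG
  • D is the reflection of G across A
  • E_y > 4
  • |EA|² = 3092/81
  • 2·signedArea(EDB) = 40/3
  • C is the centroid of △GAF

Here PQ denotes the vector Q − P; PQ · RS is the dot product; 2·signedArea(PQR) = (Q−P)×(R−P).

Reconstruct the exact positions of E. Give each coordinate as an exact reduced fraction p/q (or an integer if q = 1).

E = (29/9, 37/9)

1. E_x = 29/9  [line 16·x + -20·y + 92/3 = 0 ∩ |EG|² = 2309/81]
2. E_y = 37/9  [line 16·x + -20·y + 92/3 = 0 ∩ |EG|² = 2309/81]
   → E = (29/9, 37/9)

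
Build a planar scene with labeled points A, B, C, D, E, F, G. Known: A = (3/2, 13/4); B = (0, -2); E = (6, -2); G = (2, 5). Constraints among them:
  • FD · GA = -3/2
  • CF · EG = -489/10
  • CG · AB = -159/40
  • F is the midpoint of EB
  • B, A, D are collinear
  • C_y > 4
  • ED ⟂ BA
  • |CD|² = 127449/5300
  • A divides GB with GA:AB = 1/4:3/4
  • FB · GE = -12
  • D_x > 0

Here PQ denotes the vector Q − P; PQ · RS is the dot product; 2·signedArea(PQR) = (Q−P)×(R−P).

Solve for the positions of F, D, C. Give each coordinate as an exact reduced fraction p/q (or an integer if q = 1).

C = (9/5, 43/10)
D = (24/53, -22/53)
F = (3, -2)

1. F_x = 3  [F is the midpoint of EB]
2. F_y = -2  [F is the midpoint of EB]
   → F = (3, -2)
3. D_x = 24/53  [B, A, D are collinear ∩ ED ⟂ BA]
4. D_y = -22/53  [B, A, D are collinear ∩ ED ⟂ BA]
   → D = (24/53, -22/53)
5. C_x = 9/5  [CG · AB = -159/40 ∩ CF · EG = -489/10]
6. C_y = 43/10  [CG · AB = -159/40 ∩ CF · EG = -489/10]
   → C = (9/5, 43/10)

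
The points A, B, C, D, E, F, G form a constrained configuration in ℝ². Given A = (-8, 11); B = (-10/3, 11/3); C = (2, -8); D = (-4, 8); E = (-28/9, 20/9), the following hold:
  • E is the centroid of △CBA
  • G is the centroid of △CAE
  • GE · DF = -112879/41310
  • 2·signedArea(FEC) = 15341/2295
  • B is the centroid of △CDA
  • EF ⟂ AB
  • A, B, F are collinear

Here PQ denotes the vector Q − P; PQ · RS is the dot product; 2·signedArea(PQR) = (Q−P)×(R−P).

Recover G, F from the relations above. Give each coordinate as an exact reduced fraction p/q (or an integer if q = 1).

F = (-4001/1530, 3883/1530)
G = (-82/27, 47/27)

1. G_x = -82/27  [G is the centroid of △CAE]
2. G_y = 47/27  [G is the centroid of △CAE]
   → G = (-82/27, 47/27)
3. F_x = -4001/1530  [A, B, F are collinear ∩ EF ⟂ AB]
4. F_y = 3883/1530  [A, B, F are collinear ∩ EF ⟂ AB]
   → F = (-4001/1530, 3883/1530)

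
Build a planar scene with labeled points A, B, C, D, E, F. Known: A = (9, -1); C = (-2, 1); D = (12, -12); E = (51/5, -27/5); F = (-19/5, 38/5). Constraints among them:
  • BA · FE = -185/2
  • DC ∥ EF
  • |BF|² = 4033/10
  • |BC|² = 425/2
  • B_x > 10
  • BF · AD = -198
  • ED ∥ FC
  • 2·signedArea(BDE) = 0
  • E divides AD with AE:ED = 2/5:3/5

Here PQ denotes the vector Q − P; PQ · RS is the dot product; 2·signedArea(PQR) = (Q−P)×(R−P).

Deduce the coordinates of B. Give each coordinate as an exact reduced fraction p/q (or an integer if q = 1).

1. B_x = 21/2  [2·signedArea(BDE) = 0 ∩ BF · AD = -198]
2. B_y = -13/2  [2·signedArea(BDE) = 0 ∩ BF · AD = -198]
   → B = (21/2, -13/2)

B = (21/2, -13/2)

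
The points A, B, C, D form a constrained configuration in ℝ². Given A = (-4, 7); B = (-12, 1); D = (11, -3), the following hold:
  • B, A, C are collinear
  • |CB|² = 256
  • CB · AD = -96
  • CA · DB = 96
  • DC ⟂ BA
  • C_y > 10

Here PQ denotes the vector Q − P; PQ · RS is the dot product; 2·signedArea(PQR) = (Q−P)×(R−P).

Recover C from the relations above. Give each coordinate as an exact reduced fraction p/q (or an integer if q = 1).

1. C_x = 4/5  [B, A, C are collinear ∩ DC ⟂ BA]
2. C_y = 53/5  [B, A, C are collinear ∩ DC ⟂ BA]
   → C = (4/5, 53/5)

C = (4/5, 53/5)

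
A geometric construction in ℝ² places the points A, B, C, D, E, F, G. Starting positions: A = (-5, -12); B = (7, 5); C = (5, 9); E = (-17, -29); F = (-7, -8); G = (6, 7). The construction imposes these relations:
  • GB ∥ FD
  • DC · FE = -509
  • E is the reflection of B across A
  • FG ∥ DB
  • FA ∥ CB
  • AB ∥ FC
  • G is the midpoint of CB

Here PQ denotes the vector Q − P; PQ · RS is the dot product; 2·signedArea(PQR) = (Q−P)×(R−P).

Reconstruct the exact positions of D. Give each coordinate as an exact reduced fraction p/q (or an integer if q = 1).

D = (-6, -10)

1. D_x = -6  [FG ∥ DB ∩ GB ∥ FD]
2. D_y = -10  [FG ∥ DB ∩ GB ∥ FD]
   → D = (-6, -10)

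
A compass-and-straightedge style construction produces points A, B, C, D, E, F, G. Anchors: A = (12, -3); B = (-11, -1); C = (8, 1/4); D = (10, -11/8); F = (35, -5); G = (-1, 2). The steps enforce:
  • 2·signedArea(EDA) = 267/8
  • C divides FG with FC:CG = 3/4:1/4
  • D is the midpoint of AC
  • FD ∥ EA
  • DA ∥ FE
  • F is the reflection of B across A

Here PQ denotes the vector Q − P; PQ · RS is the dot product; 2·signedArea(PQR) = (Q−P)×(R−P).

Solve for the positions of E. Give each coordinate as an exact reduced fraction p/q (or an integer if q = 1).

1. E_x = 37  [FD ∥ EA ∩ DA ∥ FE]
2. E_y = -53/8  [FD ∥ EA ∩ DA ∥ FE]
   → E = (37, -53/8)

E = (37, -53/8)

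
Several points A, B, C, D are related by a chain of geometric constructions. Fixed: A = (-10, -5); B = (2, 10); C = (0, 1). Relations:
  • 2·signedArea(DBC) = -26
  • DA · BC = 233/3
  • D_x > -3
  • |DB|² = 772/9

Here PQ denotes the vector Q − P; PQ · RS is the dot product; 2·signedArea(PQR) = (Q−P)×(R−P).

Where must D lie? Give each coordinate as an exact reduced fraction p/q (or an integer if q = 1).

1. D_x = -8/3  [DA · BC = 233/3 ∩ 2·signedArea(DBC) = -26]
2. D_y = 2  [DA · BC = 233/3 ∩ 2·signedArea(DBC) = -26]
   → D = (-8/3, 2)

D = (-8/3, 2)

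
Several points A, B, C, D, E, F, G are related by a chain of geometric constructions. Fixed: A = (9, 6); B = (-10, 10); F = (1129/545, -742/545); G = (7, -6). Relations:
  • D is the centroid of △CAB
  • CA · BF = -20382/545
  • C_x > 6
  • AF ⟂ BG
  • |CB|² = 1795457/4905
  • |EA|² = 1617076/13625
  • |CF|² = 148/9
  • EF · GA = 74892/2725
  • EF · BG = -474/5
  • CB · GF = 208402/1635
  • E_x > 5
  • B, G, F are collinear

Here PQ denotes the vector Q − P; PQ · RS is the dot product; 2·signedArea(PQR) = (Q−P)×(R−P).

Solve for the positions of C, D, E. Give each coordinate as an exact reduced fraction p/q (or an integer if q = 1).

C = (3283/545, -742/1635)
D = (2738/1635, 25418/4905)
E = (13703/2725, -11294/2725)

1. C_x = 3283/545  [line 2686/545·x + -2528/545·y + -51982/1635 = 0 ∩ |CF|² = 148/9]
2. C_y = -742/1635  [line 2686/545·x + -2528/545·y + -51982/1635 = 0 ∩ |CF|² = 148/9]
   → C = (3283/545, -742/1635)
3. D_x = 2738/1635  [D is the centroid of △CAB]
4. D_y = 25418/4905  [D is the centroid of △CAB]
   → D = (2738/1635, 25418/4905)
5. E_x = 13703/2725  [EF · GA = 74892/2725 ∩ EF · BG = -474/5]
6. E_y = -11294/2725  [EF · GA = 74892/2725 ∩ EF · BG = -474/5]
   → E = (13703/2725, -11294/2725)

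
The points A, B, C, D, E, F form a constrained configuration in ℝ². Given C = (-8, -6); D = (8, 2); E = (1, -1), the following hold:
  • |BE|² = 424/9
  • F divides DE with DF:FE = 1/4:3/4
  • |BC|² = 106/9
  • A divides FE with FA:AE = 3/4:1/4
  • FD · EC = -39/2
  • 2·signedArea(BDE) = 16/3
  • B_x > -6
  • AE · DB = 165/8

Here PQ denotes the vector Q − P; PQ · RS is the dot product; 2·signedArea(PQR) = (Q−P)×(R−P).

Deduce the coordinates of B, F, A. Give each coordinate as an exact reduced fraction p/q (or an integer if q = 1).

1. B_x = -5  [line 3·x + -7·y + -46/3 = 0 ∩ |BC|² = 106/9]
2. B_y = -13/3  [line 3·x + -7·y + -46/3 = 0 ∩ |BC|² = 106/9]
   → B = (-5, -13/3)
3. F_x = 25/4  [F divides DE with DF:FE = 1/4:3/4]
4. F_y = 5/4  [F divides DE with DF:FE = 1/4:3/4]
   → F = (25/4, 5/4)
5. A_x = 37/16  [A divides FE with FA:AE = 3/4:1/4]
6. A_y = -7/16  [A divides FE with FA:AE = 3/4:1/4]
   → A = (37/16, -7/16)

A = (37/16, -7/16)
B = (-5, -13/3)
F = (25/4, 5/4)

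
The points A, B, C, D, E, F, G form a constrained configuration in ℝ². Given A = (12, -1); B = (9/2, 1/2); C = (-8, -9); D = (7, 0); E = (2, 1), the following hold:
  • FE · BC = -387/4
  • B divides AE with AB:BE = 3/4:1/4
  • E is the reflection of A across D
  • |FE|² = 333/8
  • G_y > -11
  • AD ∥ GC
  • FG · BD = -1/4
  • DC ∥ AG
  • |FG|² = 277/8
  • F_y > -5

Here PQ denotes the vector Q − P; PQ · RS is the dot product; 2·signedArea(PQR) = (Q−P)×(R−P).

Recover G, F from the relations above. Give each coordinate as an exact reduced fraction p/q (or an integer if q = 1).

F = (-7/4, -17/4)
G = (-3, -10)

1. G_x = -3  [AD ∥ GC ∩ DC ∥ AG]
2. G_y = -10  [AD ∥ GC ∩ DC ∥ AG]
   → G = (-3, -10)
3. F_x = -7/4  [FE · BC = -387/4 ∩ FG · BD = -1/4]
4. F_y = -17/4  [FE · BC = -387/4 ∩ FG · BD = -1/4]
   → F = (-7/4, -17/4)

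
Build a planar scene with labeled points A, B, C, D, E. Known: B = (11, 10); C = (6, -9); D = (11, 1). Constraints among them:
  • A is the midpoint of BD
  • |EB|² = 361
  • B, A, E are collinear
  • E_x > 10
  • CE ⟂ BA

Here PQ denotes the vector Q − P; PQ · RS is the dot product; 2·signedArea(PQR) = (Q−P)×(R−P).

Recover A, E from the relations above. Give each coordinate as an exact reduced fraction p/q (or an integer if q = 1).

1. A_x = 11  [A is the midpoint of BD]
2. A_y = 11/2  [A is the midpoint of BD]
   → A = (11, 11/2)
3. E_x = 11  [B, A, E are collinear ∩ CE ⟂ BA]
4. E_y = -9  [B, A, E are collinear ∩ CE ⟂ BA]
   → E = (11, -9)

A = (11, 11/2)
E = (11, -9)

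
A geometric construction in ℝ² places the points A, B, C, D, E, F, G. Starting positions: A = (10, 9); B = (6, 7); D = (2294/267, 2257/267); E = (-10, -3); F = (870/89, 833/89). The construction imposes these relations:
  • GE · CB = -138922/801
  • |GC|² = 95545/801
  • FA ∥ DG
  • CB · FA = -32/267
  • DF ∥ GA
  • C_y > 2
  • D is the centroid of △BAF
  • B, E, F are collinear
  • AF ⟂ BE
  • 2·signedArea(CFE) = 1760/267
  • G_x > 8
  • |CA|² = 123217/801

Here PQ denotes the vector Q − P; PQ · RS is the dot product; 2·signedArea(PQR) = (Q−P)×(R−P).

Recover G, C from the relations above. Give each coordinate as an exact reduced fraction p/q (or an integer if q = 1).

C = (-158/267, 680/267)
G = (2354/267, 2161/267)

1. G_x = 2354/267  [DF ∥ GA ∩ FA ∥ DG]
2. G_y = 2161/267  [DF ∥ GA ∩ FA ∥ DG]
   → G = (2354/267, 2161/267)
3. C_x = -158/267  [CB · FA = -32/267 ∩ GE · CB = -138922/801]
4. C_y = 680/267  [CB · FA = -32/267 ∩ GE · CB = -138922/801]
   → C = (-158/267, 680/267)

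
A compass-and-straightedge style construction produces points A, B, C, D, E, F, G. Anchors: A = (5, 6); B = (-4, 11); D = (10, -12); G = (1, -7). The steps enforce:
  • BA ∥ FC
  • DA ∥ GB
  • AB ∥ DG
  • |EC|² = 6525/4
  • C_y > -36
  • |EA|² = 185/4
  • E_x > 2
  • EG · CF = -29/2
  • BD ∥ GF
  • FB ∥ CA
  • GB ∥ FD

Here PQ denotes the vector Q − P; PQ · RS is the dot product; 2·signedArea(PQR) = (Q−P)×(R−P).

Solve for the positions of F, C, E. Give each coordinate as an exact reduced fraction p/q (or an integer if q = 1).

1. F_x = 15  [GB ∥ FD ∩ BD ∥ GF]
2. F_y = -30  [GB ∥ FD ∩ BD ∥ GF]
   → F = (15, -30)
3. C_x = 24  [FB ∥ CA ∩ BA ∥ FC]
4. C_y = -35  [FB ∥ CA ∩ BA ∥ FC]
   → C = (24, -35)
5. E_x = 3  [line 9·x + -5·y + -59/2 = 0 ∩ |EC|² = 6525/4]
6. E_y = -1/2  [line 9·x + -5·y + -59/2 = 0 ∩ |EC|² = 6525/4]
   → E = (3, -1/2)

C = (24, -35)
E = (3, -1/2)
F = (15, -30)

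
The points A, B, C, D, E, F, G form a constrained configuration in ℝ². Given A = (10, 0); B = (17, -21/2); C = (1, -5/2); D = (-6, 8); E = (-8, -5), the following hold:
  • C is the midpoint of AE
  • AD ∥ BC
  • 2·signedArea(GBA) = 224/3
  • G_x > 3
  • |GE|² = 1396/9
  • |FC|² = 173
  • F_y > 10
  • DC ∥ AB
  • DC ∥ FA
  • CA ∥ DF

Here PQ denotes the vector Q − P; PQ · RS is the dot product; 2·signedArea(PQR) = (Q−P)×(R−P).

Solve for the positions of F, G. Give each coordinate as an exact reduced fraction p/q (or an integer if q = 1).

1. F_x = 3  [DC ∥ FA ∩ CA ∥ DF]
2. F_y = 21/2  [DC ∥ FA ∩ CA ∥ DF]
   → F = (3, 21/2)
3. G_x = 4  [line -21/2·x + -7·y + 91/3 = 0 ∩ |GE|² = 1396/9]
4. G_y = -5/3  [line -21/2·x + -7·y + 91/3 = 0 ∩ |GE|² = 1396/9]
   → G = (4, -5/3)

F = (3, 21/2)
G = (4, -5/3)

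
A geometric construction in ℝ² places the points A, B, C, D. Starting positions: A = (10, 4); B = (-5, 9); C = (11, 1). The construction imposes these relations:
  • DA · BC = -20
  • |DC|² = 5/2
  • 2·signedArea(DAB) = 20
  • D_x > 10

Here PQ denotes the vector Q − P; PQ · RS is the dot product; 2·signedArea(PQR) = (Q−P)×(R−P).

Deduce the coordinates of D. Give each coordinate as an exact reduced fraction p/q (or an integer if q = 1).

1. D_x = 21/2  [2·signedArea(DAB) = 20 ∩ DA · BC = -20]
2. D_y = 5/2  [2·signedArea(DAB) = 20 ∩ DA · BC = -20]
   → D = (21/2, 5/2)

D = (21/2, 5/2)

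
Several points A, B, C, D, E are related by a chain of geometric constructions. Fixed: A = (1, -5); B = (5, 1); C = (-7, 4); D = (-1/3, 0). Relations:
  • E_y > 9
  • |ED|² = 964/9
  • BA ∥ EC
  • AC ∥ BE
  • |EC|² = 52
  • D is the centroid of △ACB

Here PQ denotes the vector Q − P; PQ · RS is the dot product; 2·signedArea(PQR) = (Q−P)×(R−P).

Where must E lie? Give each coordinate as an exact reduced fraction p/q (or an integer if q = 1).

1. E_x = -3  [BA ∥ EC ∩ AC ∥ BE]
2. E_y = 10  [BA ∥ EC ∩ AC ∥ BE]
   → E = (-3, 10)

E = (-3, 10)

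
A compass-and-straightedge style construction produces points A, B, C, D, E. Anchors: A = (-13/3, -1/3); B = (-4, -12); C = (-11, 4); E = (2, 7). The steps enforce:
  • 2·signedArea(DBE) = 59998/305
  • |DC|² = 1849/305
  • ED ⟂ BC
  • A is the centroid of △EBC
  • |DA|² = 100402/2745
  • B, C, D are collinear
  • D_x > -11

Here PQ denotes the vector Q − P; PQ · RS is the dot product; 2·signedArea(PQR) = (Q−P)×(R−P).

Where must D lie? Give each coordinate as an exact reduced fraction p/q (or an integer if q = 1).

D = (-3054/305, 532/305)

1. D_x = -3054/305  [B, C, D are collinear ∩ ED ⟂ BC]
2. D_y = 532/305  [B, C, D are collinear ∩ ED ⟂ BC]
   → D = (-3054/305, 532/305)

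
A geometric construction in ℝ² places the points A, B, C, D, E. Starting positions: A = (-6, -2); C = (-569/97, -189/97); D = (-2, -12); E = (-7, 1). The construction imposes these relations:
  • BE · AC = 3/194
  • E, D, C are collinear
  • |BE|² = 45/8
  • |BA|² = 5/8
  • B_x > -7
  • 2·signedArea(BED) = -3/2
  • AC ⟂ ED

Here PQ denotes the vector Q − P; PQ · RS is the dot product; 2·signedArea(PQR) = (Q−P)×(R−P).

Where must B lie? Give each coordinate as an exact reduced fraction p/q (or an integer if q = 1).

B = (-25/4, -5/4)

1. B_x = -25/4  [line 13·x + 5·y + 175/2 = 0 ∩ |BE|² = 45/8]
2. B_y = -5/4  [line 13·x + 5·y + 175/2 = 0 ∩ |BE|² = 45/8]
   → B = (-25/4, -5/4)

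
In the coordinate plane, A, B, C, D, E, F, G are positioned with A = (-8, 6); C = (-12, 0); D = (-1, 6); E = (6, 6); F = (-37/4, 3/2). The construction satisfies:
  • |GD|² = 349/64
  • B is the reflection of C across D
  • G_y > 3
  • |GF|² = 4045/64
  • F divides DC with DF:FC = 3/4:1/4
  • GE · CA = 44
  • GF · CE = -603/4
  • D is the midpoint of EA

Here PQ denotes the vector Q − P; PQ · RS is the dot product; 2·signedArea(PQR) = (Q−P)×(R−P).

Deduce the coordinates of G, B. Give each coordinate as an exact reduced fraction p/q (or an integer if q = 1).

B = (10, 12)
G = (-13/8, 15/4)

1. G_x = -13/8  [GF · CE = -603/4 ∩ GE · CA = 44]
2. G_y = 15/4  [GF · CE = -603/4 ∩ GE · CA = 44]
   → G = (-13/8, 15/4)
3. B_x = 10  [B is the reflection of C across D]
4. B_y = 12  [B is the reflection of C across D]
   → B = (10, 12)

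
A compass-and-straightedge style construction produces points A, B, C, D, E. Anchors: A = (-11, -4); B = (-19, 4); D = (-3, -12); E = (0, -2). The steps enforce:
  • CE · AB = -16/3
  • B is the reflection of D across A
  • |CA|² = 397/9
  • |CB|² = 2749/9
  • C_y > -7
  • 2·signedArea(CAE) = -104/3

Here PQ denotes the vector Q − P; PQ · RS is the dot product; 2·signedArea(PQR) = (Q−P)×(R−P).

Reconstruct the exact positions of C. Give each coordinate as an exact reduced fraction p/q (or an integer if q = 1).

1. C_x = -14/3  [2·signedArea(CAE) = -104/3 ∩ CE · AB = -16/3]
2. C_y = -6  [2·signedArea(CAE) = -104/3 ∩ CE · AB = -16/3]
   → C = (-14/3, -6)

C = (-14/3, -6)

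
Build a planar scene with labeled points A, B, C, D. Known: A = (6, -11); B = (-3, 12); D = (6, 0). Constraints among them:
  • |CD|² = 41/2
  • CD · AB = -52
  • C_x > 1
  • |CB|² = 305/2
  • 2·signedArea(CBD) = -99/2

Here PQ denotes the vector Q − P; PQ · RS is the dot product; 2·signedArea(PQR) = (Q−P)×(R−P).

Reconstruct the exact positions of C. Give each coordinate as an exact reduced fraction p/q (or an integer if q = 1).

1. C_x = 3/2  [2·signedArea(CBD) = -99/2 ∩ CD · AB = -52]
2. C_y = 1/2  [2·signedArea(CBD) = -99/2 ∩ CD · AB = -52]
   → C = (3/2, 1/2)

C = (3/2, 1/2)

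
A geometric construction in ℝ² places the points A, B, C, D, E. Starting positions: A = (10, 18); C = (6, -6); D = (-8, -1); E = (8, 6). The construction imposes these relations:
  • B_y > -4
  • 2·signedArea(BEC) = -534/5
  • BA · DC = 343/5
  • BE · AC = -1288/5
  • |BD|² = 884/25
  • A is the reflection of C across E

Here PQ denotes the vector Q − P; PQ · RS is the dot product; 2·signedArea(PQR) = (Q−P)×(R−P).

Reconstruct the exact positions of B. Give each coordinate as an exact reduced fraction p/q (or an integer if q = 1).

B = (-12/5, -3)

1. B_x = -12/5  [2·signedArea(BEC) = -534/5 ∩ BE · AC = -1288/5]
2. B_y = -3  [2·signedArea(BEC) = -534/5 ∩ BE · AC = -1288/5]
   → B = (-12/5, -3)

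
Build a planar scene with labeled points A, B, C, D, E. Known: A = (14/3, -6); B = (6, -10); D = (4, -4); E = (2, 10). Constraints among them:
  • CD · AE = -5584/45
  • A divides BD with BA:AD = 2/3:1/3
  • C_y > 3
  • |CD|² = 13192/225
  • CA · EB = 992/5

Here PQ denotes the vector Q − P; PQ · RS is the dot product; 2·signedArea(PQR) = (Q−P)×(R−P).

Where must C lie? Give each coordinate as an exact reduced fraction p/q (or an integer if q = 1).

C = (46/15, 18/5)

1. C_x = 46/15  [CD · AE = -5584/45 ∩ CA · EB = 992/5]
2. C_y = 18/5  [CD · AE = -5584/45 ∩ CA · EB = 992/5]
   → C = (46/15, 18/5)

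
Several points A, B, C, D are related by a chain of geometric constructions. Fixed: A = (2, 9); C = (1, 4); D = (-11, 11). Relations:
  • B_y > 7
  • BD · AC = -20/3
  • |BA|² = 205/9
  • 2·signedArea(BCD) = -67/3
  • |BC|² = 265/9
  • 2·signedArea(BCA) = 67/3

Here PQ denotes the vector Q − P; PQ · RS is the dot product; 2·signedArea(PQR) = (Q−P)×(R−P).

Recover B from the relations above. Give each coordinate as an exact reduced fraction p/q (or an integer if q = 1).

B = (-8/3, 8)

1. B_x = -8/3  [2·signedArea(BCD) = -67/3 ∩ 2·signedArea(BCA) = 67/3]
2. B_y = 8  [2·signedArea(BCD) = -67/3 ∩ 2·signedArea(BCA) = 67/3]
   → B = (-8/3, 8)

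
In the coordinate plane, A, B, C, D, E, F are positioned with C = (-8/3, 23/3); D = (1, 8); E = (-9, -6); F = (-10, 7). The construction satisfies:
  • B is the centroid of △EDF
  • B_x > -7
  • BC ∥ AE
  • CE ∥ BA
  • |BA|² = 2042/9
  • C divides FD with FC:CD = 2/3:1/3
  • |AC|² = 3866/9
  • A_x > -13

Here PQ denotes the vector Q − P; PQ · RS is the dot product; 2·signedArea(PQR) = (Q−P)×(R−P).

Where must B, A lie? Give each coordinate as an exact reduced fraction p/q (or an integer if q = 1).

1. B_x = -6  [B is the centroid of △EDF]
2. B_y = 3  [B is the centroid of △EDF]
   → B = (-6, 3)
3. A_x = -37/3  [BC ∥ AE ∩ CE ∥ BA]
4. A_y = -32/3  [BC ∥ AE ∩ CE ∥ BA]
   → A = (-37/3, -32/3)

A = (-37/3, -32/3)
B = (-6, 3)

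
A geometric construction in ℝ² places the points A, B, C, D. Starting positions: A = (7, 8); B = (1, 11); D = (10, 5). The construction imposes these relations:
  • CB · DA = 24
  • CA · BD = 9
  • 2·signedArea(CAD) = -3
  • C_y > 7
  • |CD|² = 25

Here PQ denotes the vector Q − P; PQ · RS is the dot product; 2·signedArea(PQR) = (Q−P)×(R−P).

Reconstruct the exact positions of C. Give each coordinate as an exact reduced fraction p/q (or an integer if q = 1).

C = (6, 8)

1. C_x = 6  [CB · DA = 24 ∩ 2·signedArea(CAD) = -3]
2. C_y = 8  [CB · DA = 24 ∩ 2·signedArea(CAD) = -3]
   → C = (6, 8)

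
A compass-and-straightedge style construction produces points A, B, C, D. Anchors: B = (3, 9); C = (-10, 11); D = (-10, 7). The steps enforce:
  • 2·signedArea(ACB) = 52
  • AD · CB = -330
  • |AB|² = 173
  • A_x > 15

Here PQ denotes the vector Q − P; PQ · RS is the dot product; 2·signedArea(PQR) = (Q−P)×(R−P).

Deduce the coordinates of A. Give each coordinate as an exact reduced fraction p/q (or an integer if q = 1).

1. A_x = 16  [2·signedArea(ACB) = 52 ∩ AD · CB = -330]
2. A_y = 11  [2·signedArea(ACB) = 52 ∩ AD · CB = -330]
   → A = (16, 11)

A = (16, 11)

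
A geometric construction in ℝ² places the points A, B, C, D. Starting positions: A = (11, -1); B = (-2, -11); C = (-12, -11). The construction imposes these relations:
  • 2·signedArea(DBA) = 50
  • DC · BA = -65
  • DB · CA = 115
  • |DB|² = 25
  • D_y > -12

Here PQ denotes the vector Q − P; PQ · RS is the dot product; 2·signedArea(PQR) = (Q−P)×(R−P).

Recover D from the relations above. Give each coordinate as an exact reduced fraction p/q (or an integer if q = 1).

1. D_x = -7  [DC · BA = -65 ∩ DB · CA = 115]
2. D_y = -11  [DC · BA = -65 ∩ DB · CA = 115]
   → D = (-7, -11)

D = (-7, -11)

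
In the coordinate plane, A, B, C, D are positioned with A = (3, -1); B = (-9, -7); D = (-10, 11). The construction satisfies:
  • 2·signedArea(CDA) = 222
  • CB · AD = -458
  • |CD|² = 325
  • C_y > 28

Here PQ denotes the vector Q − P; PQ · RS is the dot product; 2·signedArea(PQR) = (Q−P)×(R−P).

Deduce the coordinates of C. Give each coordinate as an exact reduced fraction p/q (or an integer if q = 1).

1. C_x = -11  [CB · AD = -458 ∩ 2·signedArea(CDA) = 222]
2. C_y = 29  [CB · AD = -458 ∩ 2·signedArea(CDA) = 222]
   → C = (-11, 29)

C = (-11, 29)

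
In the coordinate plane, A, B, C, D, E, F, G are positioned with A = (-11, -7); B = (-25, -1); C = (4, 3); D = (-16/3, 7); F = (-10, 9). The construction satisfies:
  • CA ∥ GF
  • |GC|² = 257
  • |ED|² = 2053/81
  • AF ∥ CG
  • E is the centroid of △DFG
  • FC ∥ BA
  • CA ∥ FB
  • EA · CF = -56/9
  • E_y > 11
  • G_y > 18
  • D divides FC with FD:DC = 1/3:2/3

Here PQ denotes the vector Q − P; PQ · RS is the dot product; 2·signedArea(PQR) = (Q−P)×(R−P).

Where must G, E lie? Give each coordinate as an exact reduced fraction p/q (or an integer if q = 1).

E = (-31/9, 35/3)
G = (5, 19)

1. G_x = 5  [CA ∥ GF ∩ AF ∥ CG]
2. G_y = 19  [CA ∥ GF ∩ AF ∥ CG]
   → G = (5, 19)
3. E_x = -31/9  [E is the centroid of △DFG]
4. E_y = 35/3  [E is the centroid of △DFG]
   → E = (-31/9, 35/3)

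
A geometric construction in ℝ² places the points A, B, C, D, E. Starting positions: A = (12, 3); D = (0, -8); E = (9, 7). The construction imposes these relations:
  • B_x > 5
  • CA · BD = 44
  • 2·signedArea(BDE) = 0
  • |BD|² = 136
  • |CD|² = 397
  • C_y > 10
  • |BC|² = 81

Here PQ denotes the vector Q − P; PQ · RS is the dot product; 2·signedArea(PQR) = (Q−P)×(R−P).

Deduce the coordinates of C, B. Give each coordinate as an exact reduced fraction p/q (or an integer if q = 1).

1. B_x = 6  [line -15·x + 9·y + 72 = 0 ∩ |BD|² = 136]
2. B_y = 2  [line -15·x + 9·y + 72 = 0 ∩ |BD|² = 136]
   → B = (6, 2)
3. C_x = 6  [line 6·x + 10·y + -146 = 0 ∩ |CD|² = 397]
4. C_y = 11  [line 6·x + 10·y + -146 = 0 ∩ |CD|² = 397]
   → C = (6, 11)

B = (6, 2)
C = (6, 11)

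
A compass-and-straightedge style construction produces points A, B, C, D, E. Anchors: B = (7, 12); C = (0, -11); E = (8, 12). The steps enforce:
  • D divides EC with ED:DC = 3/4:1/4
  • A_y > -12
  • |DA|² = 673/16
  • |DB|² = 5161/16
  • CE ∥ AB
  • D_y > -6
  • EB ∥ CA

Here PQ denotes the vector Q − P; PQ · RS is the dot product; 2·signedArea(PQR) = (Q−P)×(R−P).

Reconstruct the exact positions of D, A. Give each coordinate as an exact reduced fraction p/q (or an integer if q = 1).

A = (-1, -11)
D = (2, -21/4)

1. D_x = 2  [D divides EC with ED:DC = 3/4:1/4]
2. D_y = -21/4  [D divides EC with ED:DC = 3/4:1/4]
   → D = (2, -21/4)
3. A_x = -1  [CE ∥ AB ∩ EB ∥ CA]
4. A_y = -11  [CE ∥ AB ∩ EB ∥ CA]
   → A = (-1, -11)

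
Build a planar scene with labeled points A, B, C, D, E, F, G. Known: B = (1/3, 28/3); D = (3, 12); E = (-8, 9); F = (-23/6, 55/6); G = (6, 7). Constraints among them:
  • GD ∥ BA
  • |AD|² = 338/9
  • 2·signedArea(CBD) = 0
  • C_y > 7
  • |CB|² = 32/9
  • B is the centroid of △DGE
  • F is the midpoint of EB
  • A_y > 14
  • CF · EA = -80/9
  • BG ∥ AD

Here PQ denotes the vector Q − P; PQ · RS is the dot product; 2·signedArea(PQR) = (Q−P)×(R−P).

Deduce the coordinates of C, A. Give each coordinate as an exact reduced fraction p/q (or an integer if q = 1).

1. A_x = -8/3  [BG ∥ AD ∩ GD ∥ BA]
2. A_y = 43/3  [BG ∥ AD ∩ GD ∥ BA]
   → A = (-8/3, 43/3)
3. C_x = -1  [2·signedArea(CBD) = 0 ∩ CF · EA = -80/9]
4. C_y = 8  [2·signedArea(CBD) = 0 ∩ CF · EA = -80/9]
   → C = (-1, 8)

A = (-8/3, 43/3)
C = (-1, 8)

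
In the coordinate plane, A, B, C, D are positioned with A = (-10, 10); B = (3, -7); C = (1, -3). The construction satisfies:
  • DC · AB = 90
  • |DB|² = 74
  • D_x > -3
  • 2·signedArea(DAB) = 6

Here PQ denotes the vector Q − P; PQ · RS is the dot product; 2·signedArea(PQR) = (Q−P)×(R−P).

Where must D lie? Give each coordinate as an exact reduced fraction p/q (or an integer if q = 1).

1. D_x = -2  [DC · AB = 90 ∩ 2·signedArea(DAB) = 6]
2. D_y = 0  [DC · AB = 90 ∩ 2·signedArea(DAB) = 6]
   → D = (-2, 0)

D = (-2, 0)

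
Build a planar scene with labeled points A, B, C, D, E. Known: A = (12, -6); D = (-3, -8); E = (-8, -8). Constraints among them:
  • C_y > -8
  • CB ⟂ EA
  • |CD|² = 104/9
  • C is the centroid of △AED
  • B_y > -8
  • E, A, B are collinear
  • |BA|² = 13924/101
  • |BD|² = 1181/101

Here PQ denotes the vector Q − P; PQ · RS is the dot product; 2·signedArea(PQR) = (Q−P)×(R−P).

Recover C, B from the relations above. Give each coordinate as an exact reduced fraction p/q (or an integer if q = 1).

B = (32/101, -724/101)
C = (1/3, -22/3)

1. C_x = 1/3  [C is the centroid of △AED]
2. C_y = -22/3  [C is the centroid of △AED]
   → C = (1/3, -22/3)
3. B_x = 32/101  [E, A, B are collinear ∩ CB ⟂ EA]
4. B_y = -724/101  [E, A, B are collinear ∩ CB ⟂ EA]
   → B = (32/101, -724/101)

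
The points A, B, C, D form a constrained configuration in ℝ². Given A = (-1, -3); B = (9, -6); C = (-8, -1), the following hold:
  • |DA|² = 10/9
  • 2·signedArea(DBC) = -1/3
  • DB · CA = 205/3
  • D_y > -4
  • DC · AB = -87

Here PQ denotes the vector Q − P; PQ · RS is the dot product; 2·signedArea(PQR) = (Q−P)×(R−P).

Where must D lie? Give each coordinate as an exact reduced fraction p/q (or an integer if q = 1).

D = (0, -10/3)

1. D_x = 0  [DB · CA = 205/3 ∩ DC · AB = -87]
2. D_y = -10/3  [DB · CA = 205/3 ∩ DC · AB = -87]
   → D = (0, -10/3)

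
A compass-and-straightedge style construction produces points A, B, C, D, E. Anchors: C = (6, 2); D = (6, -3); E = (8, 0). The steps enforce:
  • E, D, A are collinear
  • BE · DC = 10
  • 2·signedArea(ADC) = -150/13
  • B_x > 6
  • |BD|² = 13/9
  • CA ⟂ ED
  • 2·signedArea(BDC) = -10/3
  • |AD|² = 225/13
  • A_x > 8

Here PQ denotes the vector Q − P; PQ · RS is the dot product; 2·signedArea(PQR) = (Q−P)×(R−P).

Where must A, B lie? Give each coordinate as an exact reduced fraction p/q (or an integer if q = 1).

1. A_x = 108/13  [E, D, A are collinear ∩ CA ⟂ ED]
2. A_y = 6/13  [E, D, A are collinear ∩ CA ⟂ ED]
   → A = (108/13, 6/13)
3. B_x = 20/3  [2·signedArea(BDC) = -10/3 ∩ BE · DC = 10]
4. B_y = -2  [2·signedArea(BDC) = -10/3 ∩ BE · DC = 10]
   → B = (20/3, -2)

A = (108/13, 6/13)
B = (20/3, -2)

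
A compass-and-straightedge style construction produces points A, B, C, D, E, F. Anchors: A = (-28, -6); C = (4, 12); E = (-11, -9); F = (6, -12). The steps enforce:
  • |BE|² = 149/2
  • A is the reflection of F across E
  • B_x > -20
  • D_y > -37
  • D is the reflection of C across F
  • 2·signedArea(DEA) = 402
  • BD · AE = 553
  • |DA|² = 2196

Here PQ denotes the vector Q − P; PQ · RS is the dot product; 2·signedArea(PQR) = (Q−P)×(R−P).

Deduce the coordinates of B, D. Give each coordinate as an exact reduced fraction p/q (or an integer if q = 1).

B = (-39/2, -15/2)
D = (8, -36)

1. D_x = 8  [D is the reflection of C across F]
2. D_y = -36  [D is the reflection of C across F]
   → D = (8, -36)
3. B_x = -39/2  [line -17·x + 3·y + -309 = 0 ∩ |BE|² = 149/2]
4. B_y = -15/2  [line -17·x + 3·y + -309 = 0 ∩ |BE|² = 149/2]
   → B = (-39/2, -15/2)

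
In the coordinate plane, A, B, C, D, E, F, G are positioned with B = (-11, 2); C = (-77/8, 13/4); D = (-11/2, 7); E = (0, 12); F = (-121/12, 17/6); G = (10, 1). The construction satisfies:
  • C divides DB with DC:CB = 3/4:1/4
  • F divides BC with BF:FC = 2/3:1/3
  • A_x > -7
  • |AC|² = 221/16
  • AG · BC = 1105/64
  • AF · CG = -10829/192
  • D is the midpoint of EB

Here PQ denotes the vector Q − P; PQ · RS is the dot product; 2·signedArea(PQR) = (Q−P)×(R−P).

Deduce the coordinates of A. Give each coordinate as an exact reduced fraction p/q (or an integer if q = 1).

A = (-55/8, 23/4)

1. A_x = -55/8  [AG · BC = 1105/64 ∩ AF · CG = -10829/192]
2. A_y = 23/4  [AG · BC = 1105/64 ∩ AF · CG = -10829/192]
   → A = (-55/8, 23/4)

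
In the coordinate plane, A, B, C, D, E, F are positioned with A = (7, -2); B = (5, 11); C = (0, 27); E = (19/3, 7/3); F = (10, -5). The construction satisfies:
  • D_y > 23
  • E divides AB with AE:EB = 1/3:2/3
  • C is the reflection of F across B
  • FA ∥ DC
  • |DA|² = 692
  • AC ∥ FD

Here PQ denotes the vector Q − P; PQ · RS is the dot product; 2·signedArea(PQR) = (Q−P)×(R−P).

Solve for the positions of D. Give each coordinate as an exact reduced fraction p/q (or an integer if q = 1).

D = (3, 24)

1. D_x = 3  [FA ∥ DC ∩ AC ∥ FD]
2. D_y = 24  [FA ∥ DC ∩ AC ∥ FD]
   → D = (3, 24)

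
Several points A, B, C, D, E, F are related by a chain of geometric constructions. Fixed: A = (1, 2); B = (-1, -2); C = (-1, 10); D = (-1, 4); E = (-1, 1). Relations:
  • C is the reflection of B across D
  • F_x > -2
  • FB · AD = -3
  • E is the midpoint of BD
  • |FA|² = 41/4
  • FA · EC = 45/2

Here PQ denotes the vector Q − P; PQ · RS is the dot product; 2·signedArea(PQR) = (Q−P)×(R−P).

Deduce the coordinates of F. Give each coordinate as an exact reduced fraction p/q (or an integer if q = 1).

F = (-1, -1/2)

1. F_x = -1  [FB · AD = -3 ∩ FA · EC = 45/2]
2. F_y = -1/2  [FB · AD = -3 ∩ FA · EC = 45/2]
   → F = (-1, -1/2)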